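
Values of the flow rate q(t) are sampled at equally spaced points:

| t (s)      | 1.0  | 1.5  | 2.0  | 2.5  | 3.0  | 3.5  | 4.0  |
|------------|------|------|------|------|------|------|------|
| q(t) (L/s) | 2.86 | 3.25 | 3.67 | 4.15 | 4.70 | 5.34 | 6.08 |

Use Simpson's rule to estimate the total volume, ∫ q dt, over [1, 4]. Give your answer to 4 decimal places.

12.7733

h = 0.5, n = 6.
(h/3)·[y₀ + 4y₁ + 2y₂ + 4y₃ + 2y₄ + 4y₅ + y₆] = 0.166667·(76.64) = 12.7733.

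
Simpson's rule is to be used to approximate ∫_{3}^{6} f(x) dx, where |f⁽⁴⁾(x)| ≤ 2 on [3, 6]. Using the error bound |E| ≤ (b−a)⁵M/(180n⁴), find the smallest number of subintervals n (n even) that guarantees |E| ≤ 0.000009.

Need 486/(180n⁴) ≤ 0.000009.
n⁴ ≥ 486/(180·0.000009) = 300000 ⇒ n ≥ 23.4035, so the smallest even n is 24. (n must be even for Simpson's rule.)

24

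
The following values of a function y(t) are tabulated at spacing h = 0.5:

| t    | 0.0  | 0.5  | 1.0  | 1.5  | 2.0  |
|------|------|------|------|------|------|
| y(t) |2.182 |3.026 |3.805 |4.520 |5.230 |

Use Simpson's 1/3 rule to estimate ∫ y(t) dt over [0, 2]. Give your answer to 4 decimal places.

h = 0.5, n = 4.
(h/3)·[y₀ + 4y₁ + 2y₂ + 4y₃ + y₄] = 0.166667·(45.206) = 7.5343.

7.5343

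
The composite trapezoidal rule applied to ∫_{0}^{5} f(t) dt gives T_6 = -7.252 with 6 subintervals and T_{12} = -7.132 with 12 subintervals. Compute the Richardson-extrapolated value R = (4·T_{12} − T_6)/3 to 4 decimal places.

R = (4·T_{12} − T_6) / 3 = (4·(-7.132) − (-7.252))/3 = (-21.276)/3 = -7.0920.

-7.0920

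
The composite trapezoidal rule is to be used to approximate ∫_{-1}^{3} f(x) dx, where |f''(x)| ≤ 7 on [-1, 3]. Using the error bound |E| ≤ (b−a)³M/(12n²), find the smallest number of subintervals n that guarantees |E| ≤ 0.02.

Need 448/(12n²) ≤ 0.02.
n² ≥ 448/(12·0.02) = 1866.67 ⇒ n ≥ 43.2049, so the smallest n is 44.

44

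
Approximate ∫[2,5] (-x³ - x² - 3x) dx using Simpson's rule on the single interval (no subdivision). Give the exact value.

S = (b−a)/6 · [f(2) + 4f(3.5) + f(5)] = 0.5·[(-18) + 4·(-65.625) + (-165)] = -222.75.

-222.75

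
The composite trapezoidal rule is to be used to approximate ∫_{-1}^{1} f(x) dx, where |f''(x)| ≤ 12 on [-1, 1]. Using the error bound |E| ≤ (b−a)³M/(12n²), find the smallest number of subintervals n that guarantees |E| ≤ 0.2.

7

Need 96/(12n²) ≤ 0.2.
n² ≥ 96/(12·0.2) = 40 ⇒ n ≥ 6.3246, so the smallest n is 7.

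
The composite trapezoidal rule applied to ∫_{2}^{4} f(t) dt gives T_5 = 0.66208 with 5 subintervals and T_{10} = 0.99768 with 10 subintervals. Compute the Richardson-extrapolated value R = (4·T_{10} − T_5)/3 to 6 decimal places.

1.109547

R = (4·T_{10} − T_5) / 3 = (4·0.99768 − 0.66208)/3 = (3.32864)/3 = 1.109547.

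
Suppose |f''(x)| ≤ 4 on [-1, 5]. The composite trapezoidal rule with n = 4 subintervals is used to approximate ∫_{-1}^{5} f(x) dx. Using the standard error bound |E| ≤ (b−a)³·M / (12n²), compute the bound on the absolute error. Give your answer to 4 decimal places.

4.5000

|E| ≤ (6)³·4 / (12·4²) = 864/192 = 4.5000.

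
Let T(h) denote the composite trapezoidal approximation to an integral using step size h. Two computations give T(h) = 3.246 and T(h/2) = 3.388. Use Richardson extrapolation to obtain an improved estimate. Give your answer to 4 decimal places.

R = (4·T(h/2) − T(h)) / 3 = (4·3.388 − 3.246)/3 = (10.306)/3 = 3.4353.

3.4353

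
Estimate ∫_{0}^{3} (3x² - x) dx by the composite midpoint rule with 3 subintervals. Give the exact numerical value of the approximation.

h = (3 − 0)/3 = 1.
Midpoints m₁,…,m₃ = 0.5, 1.5, 2.5.
f(m₁)=0.25, f(m₂)=5.25, f(m₃)=16.25.
h·[f(m₁) + f(m₂) + f(m₃)] = 1·(21.75) = 21.75.

21.75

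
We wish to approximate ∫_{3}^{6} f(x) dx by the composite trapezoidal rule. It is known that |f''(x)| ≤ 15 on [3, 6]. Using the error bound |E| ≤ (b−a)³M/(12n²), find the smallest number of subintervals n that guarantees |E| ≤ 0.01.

Need 405/(12n²) ≤ 0.01.
n² ≥ 405/(12·0.01) = 3375 ⇒ n ≥ 58.0948, so the smallest n is 59.

59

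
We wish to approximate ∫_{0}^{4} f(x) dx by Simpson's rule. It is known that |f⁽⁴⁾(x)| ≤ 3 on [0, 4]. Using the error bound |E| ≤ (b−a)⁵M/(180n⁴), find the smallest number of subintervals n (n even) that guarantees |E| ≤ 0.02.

Need 3072/(180n⁴) ≤ 0.02.
n⁴ ≥ 3072/(180·0.02) = 853.333 ⇒ n ≥ 5.4048, so the smallest even n is 6. (n must be even for Simpson's rule.)

6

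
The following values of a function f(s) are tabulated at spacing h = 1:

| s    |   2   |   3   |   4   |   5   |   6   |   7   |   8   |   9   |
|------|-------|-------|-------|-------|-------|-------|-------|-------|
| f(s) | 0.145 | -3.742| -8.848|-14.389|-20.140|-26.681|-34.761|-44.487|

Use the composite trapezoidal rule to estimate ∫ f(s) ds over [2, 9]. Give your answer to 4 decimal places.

-130.7320

h = 1, n = 7.
(h/2)·[y₀ + 2y₁ + 2y₂ + 2y₃ + 2y₄ + 2y₅ + 2y₆ + y₇] = 0.5·(-261.464) = -130.7320.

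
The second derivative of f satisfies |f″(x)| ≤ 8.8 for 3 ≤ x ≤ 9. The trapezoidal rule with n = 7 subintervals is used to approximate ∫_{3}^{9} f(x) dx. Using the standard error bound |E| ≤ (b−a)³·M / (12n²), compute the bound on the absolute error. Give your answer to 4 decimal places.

3.2327

|E| ≤ (6)³·8.8 / (12·7²) = 1900.8/588 = 3.2327.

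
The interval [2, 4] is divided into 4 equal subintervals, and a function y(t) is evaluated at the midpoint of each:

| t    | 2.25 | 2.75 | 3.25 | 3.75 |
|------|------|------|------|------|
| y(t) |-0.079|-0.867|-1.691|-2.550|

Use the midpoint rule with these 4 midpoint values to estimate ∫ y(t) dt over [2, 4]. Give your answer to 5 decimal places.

h = 0.5, n = 4.
h·[y(m₁) + y(m₂) + y(m₃) + y(m₄)] = 0.5·(-5.187) = -2.59350.

-2.59350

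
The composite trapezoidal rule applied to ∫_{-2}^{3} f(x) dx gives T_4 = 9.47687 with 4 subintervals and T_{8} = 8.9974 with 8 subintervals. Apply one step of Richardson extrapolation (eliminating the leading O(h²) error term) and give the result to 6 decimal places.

8.837577

R = (4·T_{8} − T_4) / 3 = (4·8.9974 − 9.47687)/3 = (26.51273)/3 = 8.837577.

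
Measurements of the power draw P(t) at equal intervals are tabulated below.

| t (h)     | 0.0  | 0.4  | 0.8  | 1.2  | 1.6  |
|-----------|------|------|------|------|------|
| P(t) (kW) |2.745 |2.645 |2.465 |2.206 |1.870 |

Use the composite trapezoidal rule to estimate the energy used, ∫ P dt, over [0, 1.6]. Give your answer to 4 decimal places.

h = 0.4, n = 4.
(h/2)·[y₀ + 2y₁ + 2y₂ + 2y₃ + y₄] = 0.2·(19.247) = 3.8494.

3.8494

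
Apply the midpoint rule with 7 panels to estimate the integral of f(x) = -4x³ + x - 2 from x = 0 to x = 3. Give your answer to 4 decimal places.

h = (3 − 0)/7 = 0.428571.
Midpoints m₁,…,m₇ = 0.214286, 0.642857, 1.071429, 1.5, 1.928571, 2.357143, 2.785714.
f(m₁)=-1.825073, f(m₂)=-2.419825, f(m₃)=-5.848397, f(m₄)=-14, f(m₅)=-28.763848, f(m₆)=-52.029155, f(m₇)=-85.685131.
h·[f(m₁) + f(m₂) + f(m₃) + f(m₄) + f(m₅) + f(m₆) + f(m₇)] = 0.428571·(-190.571429) = -81.6735.

-81.6735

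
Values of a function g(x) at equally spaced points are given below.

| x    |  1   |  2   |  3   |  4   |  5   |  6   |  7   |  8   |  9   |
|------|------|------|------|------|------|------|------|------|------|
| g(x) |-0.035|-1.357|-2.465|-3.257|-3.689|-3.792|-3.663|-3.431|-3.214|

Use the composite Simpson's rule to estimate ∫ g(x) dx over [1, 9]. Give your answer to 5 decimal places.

-23.41033

h = 1, n = 8.
(h/3)·[y₀ + 4y₁ + 2y₂ + 4y₃ + 2y₄ + 4y₅ + 2y₆ + 4y₇ + y₈] = 0.333333·(-70.231) = -23.41033.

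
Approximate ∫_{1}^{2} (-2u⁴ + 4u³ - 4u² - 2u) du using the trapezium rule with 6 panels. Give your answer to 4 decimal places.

-9.7981

h = (2 − 1)/6 = 0.166667.
Nodes u₀,…,u₆ = 1, 1.166667, 1.333333, 1.5, 1.666667, 1.833333, 2.
f(u) = -2u⁴ + 4u³ - 4u² - 2u: f₀=-4, f₁=-5.131173, f₂=-6.617284, f₃=-8.625, f₄=-11.358025, f₅=-15.057099, f₆=-20.
(h/2)·[f₀ + 2f₁ + 2f₂ + 2f₃ + 2f₄ + 2f₅ + f₆] = 0.083333·(-117.577160) = -9.7981.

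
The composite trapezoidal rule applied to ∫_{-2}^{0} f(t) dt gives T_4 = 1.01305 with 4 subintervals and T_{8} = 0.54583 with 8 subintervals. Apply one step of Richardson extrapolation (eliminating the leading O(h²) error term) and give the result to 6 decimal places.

0.390090

R = (4·T_{8} − T_4) / 3 = (4·0.54583 − 1.01305)/3 = (1.17027)/3 = 0.390090.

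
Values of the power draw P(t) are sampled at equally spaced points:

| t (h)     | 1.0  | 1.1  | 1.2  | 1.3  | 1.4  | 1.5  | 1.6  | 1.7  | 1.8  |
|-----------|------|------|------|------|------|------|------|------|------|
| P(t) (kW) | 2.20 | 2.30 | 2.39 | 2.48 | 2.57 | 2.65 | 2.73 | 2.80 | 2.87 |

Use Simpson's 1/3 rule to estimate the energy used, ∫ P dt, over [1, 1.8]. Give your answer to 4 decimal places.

2.0457

h = 0.1, n = 8.
(h/3)·[y₀ + 4y₁ + 2y₂ + 4y₃ + 2y₄ + 4y₅ + 2y₆ + 4y₇ + y₈] = 0.033333·(61.37) = 2.0457.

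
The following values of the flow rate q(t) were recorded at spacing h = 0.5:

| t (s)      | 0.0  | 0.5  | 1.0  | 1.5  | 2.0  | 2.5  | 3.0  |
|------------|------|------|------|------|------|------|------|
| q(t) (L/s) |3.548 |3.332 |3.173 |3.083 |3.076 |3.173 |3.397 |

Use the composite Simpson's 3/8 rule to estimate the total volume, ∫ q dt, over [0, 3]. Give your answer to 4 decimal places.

h = 0.5, n = 6.
(3h/8)·[y₀ + 3y₁ + 3y₂ + 2y₃ + 3y₄ + 3y₅ + y₆] = 0.1875·(51.373) = 9.6324.

9.6324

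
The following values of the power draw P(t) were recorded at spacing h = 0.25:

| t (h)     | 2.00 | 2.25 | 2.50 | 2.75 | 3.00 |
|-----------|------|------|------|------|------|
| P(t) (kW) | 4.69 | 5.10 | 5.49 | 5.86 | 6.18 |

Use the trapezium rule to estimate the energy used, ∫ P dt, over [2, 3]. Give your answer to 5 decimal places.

5.47125

h = 0.25, n = 4.
(h/2)·[y₀ + 2y₁ + 2y₂ + 2y₃ + y₄] = 0.125·(43.77) = 5.47125.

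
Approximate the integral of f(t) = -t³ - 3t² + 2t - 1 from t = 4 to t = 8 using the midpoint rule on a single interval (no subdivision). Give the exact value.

-1252

M = (b−a)·f(6) = 4·(-313) = -1252.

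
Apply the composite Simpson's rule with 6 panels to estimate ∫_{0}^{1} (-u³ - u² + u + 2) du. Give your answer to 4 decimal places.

h = (1 − 0)/6 = 0.166667.
Nodes u₀,…,u₆ = 0, 0.166667, 0.333333, 0.5, 0.666667, 0.833333, 1.
f(u) = -u³ - u² + u + 2: f₀=2, f₁=2.134259, f₂=2.185185, f₃=2.125, f₄=1.925926, f₅=1.560185, f₆=1.
(h/3)·[f₀ + 4f₁ + 2f₂ + 4f₃ + 2f₄ + 4f₅ + f₆] = 0.055556·(34.5) = 1.9167.

1.9167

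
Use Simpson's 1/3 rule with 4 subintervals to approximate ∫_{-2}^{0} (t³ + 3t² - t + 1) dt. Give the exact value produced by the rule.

8

h = (0 − (-2))/4 = 0.5.
Nodes t₀,…,t₄ = -2, -1.5, -1, -0.5, 0.
f(t) = t³ + 3t² - t + 1: f₀=7, f₁=5.875, f₂=4, f₃=2.125, f₄=1.
(h/3)·[f₀ + 4f₁ + 2f₂ + 4f₃ + f₄] = 0.166667·(48) = 8.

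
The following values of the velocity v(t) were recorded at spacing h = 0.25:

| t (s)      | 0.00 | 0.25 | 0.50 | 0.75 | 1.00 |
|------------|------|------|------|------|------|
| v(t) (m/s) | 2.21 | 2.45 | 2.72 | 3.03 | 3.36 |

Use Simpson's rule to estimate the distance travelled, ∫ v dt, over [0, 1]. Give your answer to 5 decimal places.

2.74417

h = 0.25, n = 4.
(h/3)·[y₀ + 4y₁ + 2y₂ + 4y₃ + y₄] = 0.083333·(32.93) = 2.74417.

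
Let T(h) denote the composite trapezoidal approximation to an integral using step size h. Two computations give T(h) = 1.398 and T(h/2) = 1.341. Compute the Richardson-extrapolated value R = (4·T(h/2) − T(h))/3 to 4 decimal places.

R = (4·T(h/2) − T(h)) / 3 = (4·1.341 − 1.398)/3 = (3.966)/3 = 1.3220.

1.3220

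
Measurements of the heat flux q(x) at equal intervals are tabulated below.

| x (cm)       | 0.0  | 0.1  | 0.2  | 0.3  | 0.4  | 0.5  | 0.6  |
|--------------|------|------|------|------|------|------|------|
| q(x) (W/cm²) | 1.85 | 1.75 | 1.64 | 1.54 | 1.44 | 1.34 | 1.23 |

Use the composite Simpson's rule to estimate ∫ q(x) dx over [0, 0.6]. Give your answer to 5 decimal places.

0.92533

h = 0.1, n = 6.
(h/3)·[y₀ + 4y₁ + 2y₂ + 4y₃ + 2y₄ + 4y₅ + y₆] = 0.033333·(27.76) = 0.92533.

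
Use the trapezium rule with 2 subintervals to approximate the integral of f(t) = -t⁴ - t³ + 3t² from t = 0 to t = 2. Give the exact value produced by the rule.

-5

h = (2 − 0)/2 = 1.
Nodes t₀,…,t₂ = 0, 1, 2.
f(t) = -t⁴ - t³ + 3t²: f₀=0, f₁=1, f₂=-12.
(h/2)·[f₀ + 2f₁ + f₂] = 0.5·(-10) = -5.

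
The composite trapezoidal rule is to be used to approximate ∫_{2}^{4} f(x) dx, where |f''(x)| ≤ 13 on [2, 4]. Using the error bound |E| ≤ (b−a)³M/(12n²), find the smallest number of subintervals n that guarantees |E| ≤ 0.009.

32

Need 104/(12n²) ≤ 0.009.
n² ≥ 104/(12·0.009) = 962.963 ⇒ n ≥ 31.0316, so the smallest n is 32.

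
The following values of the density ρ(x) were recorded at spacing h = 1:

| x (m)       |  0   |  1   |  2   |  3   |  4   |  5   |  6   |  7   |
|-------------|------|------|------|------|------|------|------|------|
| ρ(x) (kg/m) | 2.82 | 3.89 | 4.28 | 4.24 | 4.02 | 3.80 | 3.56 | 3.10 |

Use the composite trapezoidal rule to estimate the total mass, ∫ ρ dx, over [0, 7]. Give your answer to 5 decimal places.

h = 1, n = 7.
(h/2)·[y₀ + 2y₁ + 2y₂ + 2y₃ + 2y₄ + 2y₅ + 2y₆ + y₇] = 0.5·(53.50) = 26.75000.

26.75000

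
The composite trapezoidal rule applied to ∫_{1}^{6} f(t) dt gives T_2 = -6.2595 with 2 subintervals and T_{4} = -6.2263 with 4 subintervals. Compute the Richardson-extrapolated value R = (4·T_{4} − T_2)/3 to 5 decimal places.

-6.21523

R = (4·T_{4} − T_2) / 3 = (4·(-6.2263) − (-6.2595))/3 = (-18.6457)/3 = -6.21523.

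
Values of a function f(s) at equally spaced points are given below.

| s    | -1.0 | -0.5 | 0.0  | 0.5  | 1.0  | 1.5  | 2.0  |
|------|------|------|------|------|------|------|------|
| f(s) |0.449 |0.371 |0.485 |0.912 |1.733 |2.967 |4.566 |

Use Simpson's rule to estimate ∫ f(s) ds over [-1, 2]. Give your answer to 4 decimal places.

4.4085

h = 0.5, n = 6.
(h/3)·[y₀ + 4y₁ + 2y₂ + 4y₃ + 2y₄ + 4y₅ + y₆] = 0.166667·(26.451) = 4.4085.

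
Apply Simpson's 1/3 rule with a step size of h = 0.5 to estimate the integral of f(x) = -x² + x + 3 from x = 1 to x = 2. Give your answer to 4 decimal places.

2.1667

h = (2 − 1)/2 = 0.5.
Nodes x₀,…,x₂ = 1, 1.5, 2.
f(x) = -x² + x + 3: f₀=3, f₁=2.25, f₂=1.
(h/3)·[f₀ + 4f₁ + f₂] = 0.166667·(13) = 2.1667.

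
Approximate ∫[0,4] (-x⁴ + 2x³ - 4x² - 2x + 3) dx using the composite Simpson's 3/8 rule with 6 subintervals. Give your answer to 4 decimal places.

h = (4 − 0)/6 = 0.666667.
Nodes x₀,…,x₆ = 0, 0.666667, 1.333333, 2, 2.666667, 3.333333, 4.
f(x) = -x⁴ + 2x³ - 4x² - 2x + 3: f₀=3, f₁=0.283951, f₂=-5.197531, f₃=-17, f₄=-43.419753, f₅=-97.493827, f₆=-197.
(3h/8)·[f₀ + 3f₁ + 3f₂ + 2f₃ + 3f₄ + 3f₅ + f₆] = 0.25·(-665.481481) = -166.3704.

-166.3704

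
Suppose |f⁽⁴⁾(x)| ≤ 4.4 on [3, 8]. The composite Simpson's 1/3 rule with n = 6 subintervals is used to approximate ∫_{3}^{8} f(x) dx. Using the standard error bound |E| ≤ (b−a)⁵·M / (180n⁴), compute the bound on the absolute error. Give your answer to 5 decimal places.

|E| ≤ (5)⁵·4.4 / (180·6⁴) = 13750/233280 = 0.05894.

0.05894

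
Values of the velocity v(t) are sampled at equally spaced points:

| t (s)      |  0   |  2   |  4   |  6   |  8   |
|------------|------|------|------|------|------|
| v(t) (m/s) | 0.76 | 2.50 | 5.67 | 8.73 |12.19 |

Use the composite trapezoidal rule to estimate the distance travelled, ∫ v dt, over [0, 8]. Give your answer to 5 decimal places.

46.75000

h = 2, n = 4.
(h/2)·[y₀ + 2y₁ + 2y₂ + 2y₃ + y₄] = 1·(46.75) = 46.75000.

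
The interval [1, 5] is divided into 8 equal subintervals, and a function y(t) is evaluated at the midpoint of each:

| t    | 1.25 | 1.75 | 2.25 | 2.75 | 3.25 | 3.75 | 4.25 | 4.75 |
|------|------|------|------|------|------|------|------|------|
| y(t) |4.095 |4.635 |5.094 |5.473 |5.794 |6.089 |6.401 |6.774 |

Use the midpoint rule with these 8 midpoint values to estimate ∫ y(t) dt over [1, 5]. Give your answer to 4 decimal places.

22.1775

h = 0.5, n = 8.
h·[y(m₁) + y(m₂) + y(m₃) + y(m₄) + y(m₅) + y(m₆) + y(m₇) + y(m₈)] = 0.5·(44.355) = 22.1775.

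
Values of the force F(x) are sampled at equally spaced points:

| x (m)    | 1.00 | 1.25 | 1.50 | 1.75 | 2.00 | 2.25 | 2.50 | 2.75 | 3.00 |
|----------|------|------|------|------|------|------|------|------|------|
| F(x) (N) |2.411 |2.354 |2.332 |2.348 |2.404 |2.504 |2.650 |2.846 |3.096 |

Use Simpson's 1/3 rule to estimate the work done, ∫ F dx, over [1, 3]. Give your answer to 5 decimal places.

h = 0.25, n = 8.
(h/3)·[y₀ + 4y₁ + 2y₂ + 4y₃ + 2y₄ + 4y₅ + 2y₆ + 4y₇ + y₈] = 0.083333·(60.487) = 5.04058.

5.04058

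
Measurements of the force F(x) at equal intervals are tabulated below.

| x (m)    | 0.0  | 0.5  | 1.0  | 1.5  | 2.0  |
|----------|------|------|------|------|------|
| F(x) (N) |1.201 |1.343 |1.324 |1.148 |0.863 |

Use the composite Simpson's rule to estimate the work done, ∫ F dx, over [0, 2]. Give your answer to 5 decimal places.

2.44600

h = 0.5, n = 4.
(h/3)·[y₀ + 4y₁ + 2y₂ + 4y₃ + y₄] = 0.166667·(14.676) = 2.44600.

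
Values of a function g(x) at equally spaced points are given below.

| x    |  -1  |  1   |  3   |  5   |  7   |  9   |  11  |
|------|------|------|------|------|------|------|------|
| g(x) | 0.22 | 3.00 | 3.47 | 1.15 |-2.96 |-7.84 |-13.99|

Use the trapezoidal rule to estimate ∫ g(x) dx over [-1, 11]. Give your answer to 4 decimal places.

h = 2, n = 6.
(h/2)·[y₀ + 2y₁ + 2y₂ + 2y₃ + 2y₄ + 2y₅ + y₆] = 1·(-20.13) = -20.1300.

-20.1300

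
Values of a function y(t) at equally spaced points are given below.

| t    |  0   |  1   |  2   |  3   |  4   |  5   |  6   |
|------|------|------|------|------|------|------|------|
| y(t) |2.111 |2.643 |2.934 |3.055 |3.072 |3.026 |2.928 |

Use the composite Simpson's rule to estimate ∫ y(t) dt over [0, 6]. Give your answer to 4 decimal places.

h = 1, n = 6.
(h/3)·[y₀ + 4y₁ + 2y₂ + 4y₃ + 2y₄ + 4y₅ + y₆] = 0.333333·(51.947) = 17.3157.

17.3157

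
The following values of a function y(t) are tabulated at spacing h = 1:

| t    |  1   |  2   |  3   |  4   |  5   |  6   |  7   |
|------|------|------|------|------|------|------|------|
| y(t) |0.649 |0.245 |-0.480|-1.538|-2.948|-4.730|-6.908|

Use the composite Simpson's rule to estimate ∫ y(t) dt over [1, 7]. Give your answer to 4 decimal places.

h = 1, n = 6.
(h/3)·[y₀ + 4y₁ + 2y₂ + 4y₃ + 2y₄ + 4y₅ + y₆] = 0.333333·(-37.207) = -12.4023.

-12.4023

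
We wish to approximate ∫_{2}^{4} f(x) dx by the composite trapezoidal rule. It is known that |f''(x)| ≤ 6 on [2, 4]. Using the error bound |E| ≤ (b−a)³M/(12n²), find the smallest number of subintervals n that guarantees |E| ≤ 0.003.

Need 48/(12n²) ≤ 0.003.
n² ≥ 48/(12·0.003) = 1333.33 ⇒ n ≥ 36.5148, so the smallest n is 37.

37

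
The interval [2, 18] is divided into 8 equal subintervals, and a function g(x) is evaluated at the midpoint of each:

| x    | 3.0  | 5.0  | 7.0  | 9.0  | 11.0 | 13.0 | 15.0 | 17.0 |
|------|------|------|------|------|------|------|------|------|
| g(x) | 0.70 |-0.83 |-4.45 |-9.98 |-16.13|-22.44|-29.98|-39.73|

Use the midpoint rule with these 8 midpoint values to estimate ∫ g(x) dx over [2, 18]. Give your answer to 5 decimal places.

-245.68000

h = 2, n = 8.
h·[y(m₁) + y(m₂) + y(m₃) + y(m₄) + y(m₅) + y(m₆) + y(m₇) + y(m₈)] = 2·(-122.84) = -245.68000.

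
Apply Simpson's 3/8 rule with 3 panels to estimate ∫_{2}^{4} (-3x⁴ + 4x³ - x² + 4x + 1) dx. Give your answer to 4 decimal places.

h = (4 − 2)/3 = 0.666667.
Nodes x₀,…,x₃ = 2, 2.666667, 3.333333, 4.
f(x) = -3x⁴ + 4x³ - x² + 4x + 1: f₀=-11, f₁=-71.296296, f₂=-219, f₃=-511.
(3h/8)·[f₀ + 3f₁ + 3f₂ + f₃] = 0.25·(-1392.888889) = -348.2222.

-348.2222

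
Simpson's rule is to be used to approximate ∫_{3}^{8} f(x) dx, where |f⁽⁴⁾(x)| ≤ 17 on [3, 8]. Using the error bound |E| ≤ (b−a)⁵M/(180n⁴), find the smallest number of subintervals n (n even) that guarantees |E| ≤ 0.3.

Need 53125/(180n⁴) ≤ 0.3.
n⁴ ≥ 53125/(180·0.3) = 983.796 ⇒ n ≥ 5.6005, so the smallest even n is 6. (n must be even for Simpson's rule.)

6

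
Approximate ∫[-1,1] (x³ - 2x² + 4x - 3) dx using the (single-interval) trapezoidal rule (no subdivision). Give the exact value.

-10

T = (b−a)/2 · [f(-1) + f(1)] = 1·[(-10) + 0] = -10.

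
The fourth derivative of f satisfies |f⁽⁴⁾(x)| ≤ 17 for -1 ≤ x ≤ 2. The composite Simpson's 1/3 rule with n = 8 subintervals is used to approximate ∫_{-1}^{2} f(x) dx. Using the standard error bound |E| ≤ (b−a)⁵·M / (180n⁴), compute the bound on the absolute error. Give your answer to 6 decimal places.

0.005603

|E| ≤ (3)⁵·17 / (180·8⁴) = 4131/737280 = 0.005603.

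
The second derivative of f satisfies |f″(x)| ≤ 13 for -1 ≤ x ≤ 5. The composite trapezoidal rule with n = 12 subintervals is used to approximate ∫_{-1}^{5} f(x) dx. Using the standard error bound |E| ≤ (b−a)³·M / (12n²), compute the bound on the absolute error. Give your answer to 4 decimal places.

|E| ≤ (6)³·13 / (12·12²) = 2808/1728 = 1.6250.

1.6250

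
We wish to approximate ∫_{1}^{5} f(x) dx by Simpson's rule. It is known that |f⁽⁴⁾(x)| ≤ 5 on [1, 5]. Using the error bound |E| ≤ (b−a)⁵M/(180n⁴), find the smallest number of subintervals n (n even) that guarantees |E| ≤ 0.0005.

Need 5120/(180n⁴) ≤ 0.0005.
n⁴ ≥ 5120/(180·0.0005) = 56888.9 ⇒ n ≥ 15.4439, so the smallest even n is 16. (n must be even for Simpson's rule.)

16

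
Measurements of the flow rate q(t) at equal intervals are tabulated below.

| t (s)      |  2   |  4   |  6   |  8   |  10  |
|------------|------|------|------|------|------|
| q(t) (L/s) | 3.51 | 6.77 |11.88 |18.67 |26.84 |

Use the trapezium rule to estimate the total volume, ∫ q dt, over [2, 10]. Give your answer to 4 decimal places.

h = 2, n = 4.
(h/2)·[y₀ + 2y₁ + 2y₂ + 2y₃ + y₄] = 1·(104.99) = 104.9900.

104.9900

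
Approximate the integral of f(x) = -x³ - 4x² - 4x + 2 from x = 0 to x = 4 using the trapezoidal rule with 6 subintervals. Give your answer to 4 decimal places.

h = (4 − 0)/6 = 0.666667.
Nodes x₀,…,x₆ = 0, 0.666667, 1.333333, 2, 2.666667, 3.333333, 4.
f(x) = -x³ - 4x² - 4x + 2: f₀=2, f₁=-2.740741, f₂=-12.814815, f₃=-30, f₄=-56.074074, f₅=-92.814815, f₆=-142.
(h/2)·[f₀ + 2f₁ + 2f₂ + 2f₃ + 2f₄ + 2f₅ + f₆] = 0.333333·(-528.888889) = -176.2963.

-176.2963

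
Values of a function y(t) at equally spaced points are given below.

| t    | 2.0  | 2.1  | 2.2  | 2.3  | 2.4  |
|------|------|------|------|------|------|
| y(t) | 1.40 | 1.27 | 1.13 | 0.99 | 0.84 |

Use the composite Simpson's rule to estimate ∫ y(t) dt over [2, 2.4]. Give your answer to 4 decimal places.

h = 0.1, n = 4.
(h/3)·[y₀ + 4y₁ + 2y₂ + 4y₃ + y₄] = 0.033333·(13.54) = 0.4513.

0.4513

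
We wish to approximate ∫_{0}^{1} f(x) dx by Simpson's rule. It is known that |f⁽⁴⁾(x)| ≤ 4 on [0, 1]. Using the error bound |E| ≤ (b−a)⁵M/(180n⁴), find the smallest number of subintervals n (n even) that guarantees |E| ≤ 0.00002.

6

Need 4/(180n⁴) ≤ 0.00002.
n⁴ ≥ 4/(180·0.00002) = 1111.11 ⇒ n ≥ 5.7735, so the smallest even n is 6. (n must be even for Simpson's rule.)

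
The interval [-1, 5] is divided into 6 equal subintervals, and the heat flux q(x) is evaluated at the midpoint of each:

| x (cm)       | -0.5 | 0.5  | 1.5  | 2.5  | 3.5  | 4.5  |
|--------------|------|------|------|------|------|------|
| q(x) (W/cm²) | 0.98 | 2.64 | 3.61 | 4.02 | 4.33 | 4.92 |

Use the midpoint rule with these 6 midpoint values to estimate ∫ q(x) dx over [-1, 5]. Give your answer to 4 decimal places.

h = 1, n = 6.
h·[y(m₁) + y(m₂) + y(m₃) + y(m₄) + y(m₅) + y(m₆)] = 1·(20.50) = 20.5000.

20.5000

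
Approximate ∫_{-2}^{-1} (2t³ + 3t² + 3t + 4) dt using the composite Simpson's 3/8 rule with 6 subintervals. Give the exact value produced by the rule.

h = (-1 − (-2))/6 = 0.166667.
Nodes t₀,…,t₆ = -2, -1.833333, -1.666667, -1.5, -1.333333, -1.166667, -1.
f(t) = 2t³ + 3t² + 3t + 4: f₀=-6, f₁=-3.740741, f₂=-1.925926, f₃=-0.5, f₄=0.592593, f₅=1.407407, f₆=2.
(3h/8)·[f₀ + 3f₁ + 3f₂ + 2f₃ + 3f₄ + 3f₅ + f₆] = 0.0625·(-16) = -1.

-1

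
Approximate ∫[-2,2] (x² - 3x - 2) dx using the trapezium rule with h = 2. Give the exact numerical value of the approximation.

h = (2 − (-2))/2 = 2.
Nodes x₀,…,x₂ = -2, 0, 2.
f(x) = x² - 3x - 2: f₀=8, f₁=-2, f₂=-4.
(h/2)·[f₀ + 2f₁ + f₂] = 1·(0) = 0.

0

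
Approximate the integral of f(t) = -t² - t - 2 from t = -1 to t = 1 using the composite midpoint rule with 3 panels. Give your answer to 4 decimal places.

-4.5926

h = (1 − (-1))/3 = 0.666667.
Midpoints m₁,…,m₃ = -0.666667, 0, 0.666667.
f(m₁)=-1.777778, f(m₂)=-2, f(m₃)=-3.111111.
h·[f(m₁) + f(m₂) + f(m₃)] = 0.666667·(-6.888889) = -4.5926.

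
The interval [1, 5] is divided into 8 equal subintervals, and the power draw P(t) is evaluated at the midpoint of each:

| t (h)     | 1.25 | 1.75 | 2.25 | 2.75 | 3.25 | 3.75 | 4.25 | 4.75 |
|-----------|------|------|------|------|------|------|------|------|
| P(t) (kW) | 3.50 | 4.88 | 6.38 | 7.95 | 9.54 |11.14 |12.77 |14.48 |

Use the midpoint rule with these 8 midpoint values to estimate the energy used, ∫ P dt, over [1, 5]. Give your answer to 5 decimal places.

35.32000

h = 0.5, n = 8.
h·[y(m₁) + y(m₂) + y(m₃) + y(m₄) + y(m₅) + y(m₆) + y(m₇) + y(m₈)] = 0.5·(70.64) = 35.32000.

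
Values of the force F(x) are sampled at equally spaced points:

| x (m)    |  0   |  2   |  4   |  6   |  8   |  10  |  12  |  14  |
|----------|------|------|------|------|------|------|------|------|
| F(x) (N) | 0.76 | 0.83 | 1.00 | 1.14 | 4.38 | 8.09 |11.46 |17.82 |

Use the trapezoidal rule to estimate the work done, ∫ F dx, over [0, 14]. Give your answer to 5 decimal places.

h = 2, n = 7.
(h/2)·[y₀ + 2y₁ + 2y₂ + 2y₃ + 2y₄ + 2y₅ + 2y₆ + y₇] = 1·(72.38) = 72.38000.

72.38000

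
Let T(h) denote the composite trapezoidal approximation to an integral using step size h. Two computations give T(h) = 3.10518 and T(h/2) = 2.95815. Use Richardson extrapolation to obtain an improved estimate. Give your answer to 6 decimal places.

R = (4·T(h/2) − T(h)) / 3 = (4·2.95815 − 3.10518)/3 = (8.72742)/3 = 2.909140.

2.909140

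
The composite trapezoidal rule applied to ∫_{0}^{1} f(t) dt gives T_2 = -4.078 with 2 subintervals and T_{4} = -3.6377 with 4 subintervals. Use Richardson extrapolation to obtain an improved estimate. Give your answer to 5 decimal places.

R = (4·T_{4} − T_2) / 3 = (4·(-3.6377) − (-4.078))/3 = (-10.4728)/3 = -3.49093.

-3.49093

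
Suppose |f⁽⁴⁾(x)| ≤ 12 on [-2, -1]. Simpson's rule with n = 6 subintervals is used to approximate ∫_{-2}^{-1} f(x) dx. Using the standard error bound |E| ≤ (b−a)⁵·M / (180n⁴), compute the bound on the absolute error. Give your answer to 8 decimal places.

0.00005144

|E| ≤ (1)⁵·12 / (180·6⁴) = 12/233280 = 0.00005144.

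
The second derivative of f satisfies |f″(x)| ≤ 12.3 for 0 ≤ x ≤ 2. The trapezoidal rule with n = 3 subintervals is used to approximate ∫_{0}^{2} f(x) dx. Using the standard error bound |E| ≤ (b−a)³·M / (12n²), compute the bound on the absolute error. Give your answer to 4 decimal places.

0.9111

|E| ≤ (2)³·12.3 / (12·3²) = 98.4/108 = 0.9111.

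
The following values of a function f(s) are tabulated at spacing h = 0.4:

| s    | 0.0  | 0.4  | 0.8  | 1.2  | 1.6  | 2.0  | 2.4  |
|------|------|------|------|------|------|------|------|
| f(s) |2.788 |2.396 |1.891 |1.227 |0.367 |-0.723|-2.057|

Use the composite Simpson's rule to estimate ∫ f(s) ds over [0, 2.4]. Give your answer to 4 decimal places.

h = 0.4, n = 6.
(h/3)·[y₀ + 4y₁ + 2y₂ + 4y₃ + 2y₄ + 4y₅ + y₆] = 0.133333·(16.847) = 2.2463.

2.2463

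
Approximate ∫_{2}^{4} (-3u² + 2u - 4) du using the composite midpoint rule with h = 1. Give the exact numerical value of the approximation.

h = (4 − 2)/2 = 1.
Midpoints m₁,…,m₂ = 2.5, 3.5.
f(m₁)=-17.75, f(m₂)=-33.75.
h·[f(m₁) + f(m₂)] = 1·(-51.5) = -51.5.

-51.5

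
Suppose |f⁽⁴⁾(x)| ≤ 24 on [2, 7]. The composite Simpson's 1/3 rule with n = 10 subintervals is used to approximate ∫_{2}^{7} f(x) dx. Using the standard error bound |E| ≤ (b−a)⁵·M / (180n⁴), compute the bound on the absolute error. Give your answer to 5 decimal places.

|E| ≤ (5)⁵·24 / (180·10⁴) = 75000/1800000 = 0.04167.

0.04167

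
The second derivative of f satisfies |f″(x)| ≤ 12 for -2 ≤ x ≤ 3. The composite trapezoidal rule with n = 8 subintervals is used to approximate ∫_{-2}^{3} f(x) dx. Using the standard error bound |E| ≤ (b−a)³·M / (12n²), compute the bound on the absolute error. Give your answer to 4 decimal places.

1.9531

|E| ≤ (5)³·12 / (12·8²) = 1500/768 = 1.9531.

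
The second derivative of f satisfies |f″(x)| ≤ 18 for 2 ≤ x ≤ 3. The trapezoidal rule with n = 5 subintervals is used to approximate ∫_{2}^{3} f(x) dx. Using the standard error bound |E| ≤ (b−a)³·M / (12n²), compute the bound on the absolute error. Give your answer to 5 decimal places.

0.06000

|E| ≤ (1)³·18 / (12·5²) = 18/300 = 0.06000.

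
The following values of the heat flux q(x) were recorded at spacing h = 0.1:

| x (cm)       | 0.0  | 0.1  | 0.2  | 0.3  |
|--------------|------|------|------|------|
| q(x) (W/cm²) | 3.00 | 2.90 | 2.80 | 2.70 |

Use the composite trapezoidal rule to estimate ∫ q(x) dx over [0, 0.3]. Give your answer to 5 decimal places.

h = 0.1, n = 3.
(h/2)·[y₀ + 2y₁ + 2y₂ + y₃] = 0.05·(17.10) = 0.85500.

0.85500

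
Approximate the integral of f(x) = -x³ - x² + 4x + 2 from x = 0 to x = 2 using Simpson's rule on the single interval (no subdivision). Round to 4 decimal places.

S = (b−a)/6 · [f(0) + 4f(1) + f(2)] = 0.333333·[2 + 4·4 + (-2)] = 5.3333.

5.3333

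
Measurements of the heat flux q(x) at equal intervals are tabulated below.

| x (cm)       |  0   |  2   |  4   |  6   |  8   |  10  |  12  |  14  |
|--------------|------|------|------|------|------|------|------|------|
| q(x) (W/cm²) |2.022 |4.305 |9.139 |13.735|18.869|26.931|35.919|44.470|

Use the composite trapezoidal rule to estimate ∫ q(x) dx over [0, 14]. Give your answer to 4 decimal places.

264.2880

h = 2, n = 7.
(h/2)·[y₀ + 2y₁ + 2y₂ + 2y₃ + 2y₄ + 2y₅ + 2y₆ + y₇] = 1·(264.288) = 264.2880.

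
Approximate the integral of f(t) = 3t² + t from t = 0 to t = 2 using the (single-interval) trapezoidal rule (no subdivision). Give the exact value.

T = (b−a)/2 · [f(0) + f(2)] = 1·[0 + 14] = 14.

14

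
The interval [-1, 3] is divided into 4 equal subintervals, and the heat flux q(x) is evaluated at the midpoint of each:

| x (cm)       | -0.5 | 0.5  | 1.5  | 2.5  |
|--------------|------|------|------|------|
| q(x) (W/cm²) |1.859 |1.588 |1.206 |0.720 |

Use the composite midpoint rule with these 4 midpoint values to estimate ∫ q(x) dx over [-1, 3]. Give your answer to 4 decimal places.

h = 1, n = 4.
h·[y(m₁) + y(m₂) + y(m₃) + y(m₄)] = 1·(5.373) = 5.3730.

5.3730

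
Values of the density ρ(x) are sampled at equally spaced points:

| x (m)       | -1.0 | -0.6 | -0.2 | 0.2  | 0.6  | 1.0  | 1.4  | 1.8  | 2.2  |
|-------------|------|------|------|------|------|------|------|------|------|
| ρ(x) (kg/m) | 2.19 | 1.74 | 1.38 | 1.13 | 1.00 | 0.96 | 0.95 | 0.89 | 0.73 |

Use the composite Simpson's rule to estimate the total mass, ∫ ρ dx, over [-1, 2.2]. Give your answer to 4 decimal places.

h = 0.4, n = 8.
(h/3)·[y₀ + 4y₁ + 2y₂ + 4y₃ + 2y₄ + 4y₅ + 2y₆ + 4y₇ + y₈] = 0.133333·(28.46) = 3.7947.

3.7947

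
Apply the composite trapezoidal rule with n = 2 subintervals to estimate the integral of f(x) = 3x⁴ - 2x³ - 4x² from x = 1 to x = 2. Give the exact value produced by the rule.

h = (2 − 1)/2 = 0.5.
Nodes x₀,…,x₂ = 1, 1.5, 2.
f(x) = 3x⁴ - 2x³ - 4x²: f₀=-3, f₁=-0.5625, f₂=16.
(h/2)·[f₀ + 2f₁ + f₂] = 0.25·(11.875) = 2.96875.

2.96875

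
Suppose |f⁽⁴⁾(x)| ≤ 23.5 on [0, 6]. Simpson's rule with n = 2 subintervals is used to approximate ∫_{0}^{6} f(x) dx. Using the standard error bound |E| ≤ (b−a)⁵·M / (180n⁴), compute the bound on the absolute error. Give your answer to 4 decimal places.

63.4500

|E| ≤ (6)⁵·23.5 / (180·2⁴) = 182736/2880 = 63.4500.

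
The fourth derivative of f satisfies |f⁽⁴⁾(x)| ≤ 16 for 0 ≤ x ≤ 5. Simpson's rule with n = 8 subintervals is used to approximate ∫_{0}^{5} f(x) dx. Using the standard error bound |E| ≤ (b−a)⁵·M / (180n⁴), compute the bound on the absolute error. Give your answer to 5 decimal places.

0.06782

|E| ≤ (5)⁵·16 / (180·8⁴) = 50000/737280 = 0.06782.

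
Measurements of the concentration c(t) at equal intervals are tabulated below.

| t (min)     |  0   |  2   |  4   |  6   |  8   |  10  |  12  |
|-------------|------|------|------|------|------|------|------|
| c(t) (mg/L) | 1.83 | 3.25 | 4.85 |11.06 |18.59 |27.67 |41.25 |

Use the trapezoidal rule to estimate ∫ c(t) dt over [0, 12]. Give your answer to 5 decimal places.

173.92000

h = 2, n = 6.
(h/2)·[y₀ + 2y₁ + 2y₂ + 2y₃ + 2y₄ + 2y₅ + y₆] = 1·(173.92) = 173.92000.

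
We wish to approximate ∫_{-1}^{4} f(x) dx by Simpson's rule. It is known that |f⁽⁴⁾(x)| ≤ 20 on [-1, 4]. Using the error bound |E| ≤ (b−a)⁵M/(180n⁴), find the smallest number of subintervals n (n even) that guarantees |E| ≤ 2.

Need 62500/(180n⁴) ≤ 2.
n⁴ ≥ 62500/(180·2) = 173.611 ⇒ n ≥ 3.6299, so the smallest even n is 4. (n must be even for Simpson's rule.)

4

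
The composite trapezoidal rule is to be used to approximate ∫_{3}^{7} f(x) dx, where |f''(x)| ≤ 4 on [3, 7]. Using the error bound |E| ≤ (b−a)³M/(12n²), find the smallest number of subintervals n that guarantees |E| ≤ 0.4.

8

Need 256/(12n²) ≤ 0.4.
n² ≥ 256/(12·0.4) = 53.3333 ⇒ n ≥ 7.3030, so the smallest n is 8.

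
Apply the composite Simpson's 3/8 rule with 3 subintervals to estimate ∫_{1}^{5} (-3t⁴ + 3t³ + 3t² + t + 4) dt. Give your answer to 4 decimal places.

h = (5 − 1)/3 = 1.333333.
Nodes t₀,…,t₃ = 1, 2.333333, 3.666667, 5.
f(t) = -3t⁴ + 3t³ + 3t² + t + 4: f₀=8, f₁=-28.148148, f₂=-346.370370, f₃=-1416.
(3h/8)·[f₀ + 3f₁ + 3f₂ + f₃] = 0.5·(-2531.555556) = -1265.7778.

-1265.7778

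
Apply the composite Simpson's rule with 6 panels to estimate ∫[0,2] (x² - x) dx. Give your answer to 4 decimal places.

h = (2 − 0)/6 = 0.333333.
Nodes x₀,…,x₆ = 0, 0.333333, 0.666667, 1, 1.333333, 1.666667, 2.
f(x) = x² - x: f₀=0, f₁=-0.222222, f₂=-0.222222, f₃=0, f₄=0.444444, f₅=1.111111, f₆=2.
(h/3)·[f₀ + 4f₁ + 2f₂ + 4f₃ + 2f₄ + 4f₅ + f₆] = 0.111111·(6) = 0.6667.

0.6667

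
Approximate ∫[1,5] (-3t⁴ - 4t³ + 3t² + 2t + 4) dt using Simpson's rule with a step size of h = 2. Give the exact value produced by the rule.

-2360

h = (5 − 1)/2 = 2.
Nodes t₀,…,t₂ = 1, 3, 5.
f(t) = -3t⁴ - 4t³ + 3t² + 2t + 4: f₀=2, f₁=-314, f₂=-2286.
(h/3)·[f₀ + 4f₁ + f₂] = 0.666667·(-3540) = -2360.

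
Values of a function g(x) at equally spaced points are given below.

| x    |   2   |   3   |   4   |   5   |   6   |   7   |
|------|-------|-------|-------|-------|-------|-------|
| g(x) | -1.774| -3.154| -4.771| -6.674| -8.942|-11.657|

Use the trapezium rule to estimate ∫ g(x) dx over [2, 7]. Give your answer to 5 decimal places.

-30.25650

h = 1, n = 5.
(h/2)·[y₀ + 2y₁ + 2y₂ + 2y₃ + 2y₄ + y₅] = 0.5·(-60.513) = -30.25650.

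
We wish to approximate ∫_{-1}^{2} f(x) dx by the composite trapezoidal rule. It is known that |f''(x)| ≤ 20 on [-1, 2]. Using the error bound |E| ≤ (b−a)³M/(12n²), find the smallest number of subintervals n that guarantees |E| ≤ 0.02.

Need 540/(12n²) ≤ 0.02.
n² ≥ 540/(12·0.02) = 2250 ⇒ n ≥ 47.4342, so the smallest n is 48.

48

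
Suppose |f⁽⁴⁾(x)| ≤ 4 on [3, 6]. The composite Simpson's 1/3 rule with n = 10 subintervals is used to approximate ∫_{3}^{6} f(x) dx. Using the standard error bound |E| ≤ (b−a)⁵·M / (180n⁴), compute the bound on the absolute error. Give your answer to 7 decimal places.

0.0005400

|E| ≤ (3)⁵·4 / (180·10⁴) = 972/1800000 = 0.0005400.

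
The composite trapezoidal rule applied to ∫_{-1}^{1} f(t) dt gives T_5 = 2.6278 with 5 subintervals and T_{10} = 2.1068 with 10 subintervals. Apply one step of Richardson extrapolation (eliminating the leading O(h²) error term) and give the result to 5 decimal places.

R = (4·T_{10} − T_5) / 3 = (4·2.1068 − 2.6278)/3 = (5.7994)/3 = 1.93313.

1.93313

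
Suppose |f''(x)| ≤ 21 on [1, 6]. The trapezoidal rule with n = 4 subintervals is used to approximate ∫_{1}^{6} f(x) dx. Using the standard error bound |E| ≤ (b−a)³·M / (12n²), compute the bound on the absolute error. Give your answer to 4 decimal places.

13.6719

|E| ≤ (5)³·21 / (12·4²) = 2625/192 = 13.6719.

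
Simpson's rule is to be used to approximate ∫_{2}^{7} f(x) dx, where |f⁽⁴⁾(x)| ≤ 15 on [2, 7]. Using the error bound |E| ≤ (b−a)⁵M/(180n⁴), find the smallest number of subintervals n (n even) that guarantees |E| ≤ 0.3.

6

Need 46875/(180n⁴) ≤ 0.3.
n⁴ ≥ 46875/(180·0.3) = 868.056 ⇒ n ≥ 5.4280, so the smallest even n is 6. (n must be even for Simpson's rule.)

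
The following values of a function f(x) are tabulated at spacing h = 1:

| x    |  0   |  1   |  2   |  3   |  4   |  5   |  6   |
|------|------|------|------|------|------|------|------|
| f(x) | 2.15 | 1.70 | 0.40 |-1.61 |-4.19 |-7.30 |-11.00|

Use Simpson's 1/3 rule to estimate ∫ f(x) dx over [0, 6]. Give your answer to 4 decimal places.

-15.0900

h = 1, n = 6.
(h/3)·[y₀ + 4y₁ + 2y₂ + 4y₃ + 2y₄ + 4y₅ + y₆] = 0.333333·(-45.27) = -15.0900.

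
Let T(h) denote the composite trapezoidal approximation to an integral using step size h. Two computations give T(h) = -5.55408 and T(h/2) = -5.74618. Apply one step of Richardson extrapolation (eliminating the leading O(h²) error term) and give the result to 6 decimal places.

-5.810213

R = (4·T(h/2) − T(h)) / 3 = (4·(-5.74618) − (-5.55408))/3 = (-17.43064)/3 = -5.810213.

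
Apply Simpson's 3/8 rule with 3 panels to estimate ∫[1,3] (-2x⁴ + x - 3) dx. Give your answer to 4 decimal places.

h = (3 − 1)/3 = 0.666667.
Nodes x₀,…,x₃ = 1, 1.666667, 2.333333, 3.
f(x) = -2x⁴ + x - 3: f₀=-4, f₁=-16.765432, f₂=-59.950617, f₃=-162.
(3h/8)·[f₀ + 3f₁ + 3f₂ + f₃] = 0.25·(-396.148148) = -99.0370.

-99.0370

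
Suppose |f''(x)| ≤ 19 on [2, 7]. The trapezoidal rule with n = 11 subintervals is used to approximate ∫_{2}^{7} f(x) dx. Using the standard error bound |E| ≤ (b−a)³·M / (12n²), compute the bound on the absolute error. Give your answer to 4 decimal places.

|E| ≤ (5)³·19 / (12·11²) = 2375/1452 = 1.6357.

1.6357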